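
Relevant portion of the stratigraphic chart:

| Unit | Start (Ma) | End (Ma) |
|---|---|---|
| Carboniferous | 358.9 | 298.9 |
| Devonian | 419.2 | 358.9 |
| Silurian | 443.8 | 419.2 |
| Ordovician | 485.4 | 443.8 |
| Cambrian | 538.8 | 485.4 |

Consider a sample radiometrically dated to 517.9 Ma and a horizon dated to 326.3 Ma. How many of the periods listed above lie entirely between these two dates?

517.9 Ma sits inside the Cambrian (538.8–485.4) and 326.3 Ma inside the Carboniferous (358.9–298.9); neither of those is wholly between the two dates.
The listed periods lying completely between them are Ordovician, Silurian, Devonian — 3 in all.

3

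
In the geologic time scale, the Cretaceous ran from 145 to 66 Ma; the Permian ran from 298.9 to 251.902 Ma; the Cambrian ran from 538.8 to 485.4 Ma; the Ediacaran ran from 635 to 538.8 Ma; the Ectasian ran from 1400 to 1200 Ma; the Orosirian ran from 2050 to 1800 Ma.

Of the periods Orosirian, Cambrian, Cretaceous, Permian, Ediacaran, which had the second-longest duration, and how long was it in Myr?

Start − end for each: Orosirian 2050 − 1800 = 250; Cambrian 538.8 − 485.4 = 53.4; Cretaceous 145 − 66 = 79; Permian 298.9 − 251.902 = 46.998; Ediacaran 635 − 538.8 = 96.2.
Ranking these from longest: Orosirian > Ediacaran > Cretaceous > Cambrian > Permian.
Position 2 in that ranking is Ediacaran, which lasted 96.2 Myr.

Ediacaran, 96.2 million years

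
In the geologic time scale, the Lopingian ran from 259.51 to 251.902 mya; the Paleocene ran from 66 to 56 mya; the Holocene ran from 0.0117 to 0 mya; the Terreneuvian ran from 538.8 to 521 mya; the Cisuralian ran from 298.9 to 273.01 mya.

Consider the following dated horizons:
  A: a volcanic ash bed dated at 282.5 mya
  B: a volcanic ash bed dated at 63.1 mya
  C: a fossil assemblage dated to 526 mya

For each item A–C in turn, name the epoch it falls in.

A — Cisuralian; B — Paleocene; C — Terreneuvian

A: 282.5 Ma lies in 298.9–273.01 Ma, so Cisuralian.
B: 63.1 Ma lies in 66–56 Ma, so Paleocene.
C: 526 Ma lies in 538.8–521 Ma, so Terreneuvian.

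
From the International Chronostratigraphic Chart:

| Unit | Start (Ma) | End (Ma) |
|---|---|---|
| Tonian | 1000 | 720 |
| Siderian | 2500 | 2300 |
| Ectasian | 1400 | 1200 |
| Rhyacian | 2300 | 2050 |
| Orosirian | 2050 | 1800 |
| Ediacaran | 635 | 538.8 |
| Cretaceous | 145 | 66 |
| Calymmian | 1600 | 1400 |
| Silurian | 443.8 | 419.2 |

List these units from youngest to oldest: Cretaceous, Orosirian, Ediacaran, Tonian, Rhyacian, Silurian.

Cretaceous, Silurian, Ediacaran, Tonian, Orosirian, Rhyacian

The oldest of these is Rhyacian (starts 2300 Ma) and the youngest is Cretaceous (ends 66 Ma).
In between, by decreasing start age: Orosirian (2050), Tonian (1000), Ediacaran (635), Silurian (443.8).
Listing youngest first means reversing that sequence.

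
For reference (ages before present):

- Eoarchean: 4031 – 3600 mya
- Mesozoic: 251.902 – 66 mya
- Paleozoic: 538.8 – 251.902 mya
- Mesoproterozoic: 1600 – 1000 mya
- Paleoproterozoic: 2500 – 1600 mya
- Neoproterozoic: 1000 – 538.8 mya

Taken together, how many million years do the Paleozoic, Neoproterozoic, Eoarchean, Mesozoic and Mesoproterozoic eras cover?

Duration is start − end for each: (538.8 − 251.902) + (1000 − 538.8) + (4031 − 3600) + (251.902 − 66) + (1600 − 1000).
That is 286.898 + 461.2 + 431 + 185.902 + 600, which totals 1965 million years.

1965 million years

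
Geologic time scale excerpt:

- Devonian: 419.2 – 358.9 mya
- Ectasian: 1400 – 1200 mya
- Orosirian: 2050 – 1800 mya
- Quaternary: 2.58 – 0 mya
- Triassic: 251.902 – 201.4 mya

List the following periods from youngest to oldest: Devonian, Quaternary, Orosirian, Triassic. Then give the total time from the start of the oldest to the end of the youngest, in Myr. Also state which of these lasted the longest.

Start ages (Ma): Orosirian 2050, Devonian 419.2, Triassic 251.902, Quaternary 2.58.
Ordered youngest to oldest: Quaternary, Triassic, Devonian, Orosirian.
Span = 2050 − 0 = 2050 Myr.
Durations: Triassic 50.502, Quaternary 2.58, Orosirian 250, Devonian 60.3 → longest is Orosirian (250 Myr).

Quaternary → Triassic → Devonian → Orosirian; total span 2050 Myr; longest is Orosirian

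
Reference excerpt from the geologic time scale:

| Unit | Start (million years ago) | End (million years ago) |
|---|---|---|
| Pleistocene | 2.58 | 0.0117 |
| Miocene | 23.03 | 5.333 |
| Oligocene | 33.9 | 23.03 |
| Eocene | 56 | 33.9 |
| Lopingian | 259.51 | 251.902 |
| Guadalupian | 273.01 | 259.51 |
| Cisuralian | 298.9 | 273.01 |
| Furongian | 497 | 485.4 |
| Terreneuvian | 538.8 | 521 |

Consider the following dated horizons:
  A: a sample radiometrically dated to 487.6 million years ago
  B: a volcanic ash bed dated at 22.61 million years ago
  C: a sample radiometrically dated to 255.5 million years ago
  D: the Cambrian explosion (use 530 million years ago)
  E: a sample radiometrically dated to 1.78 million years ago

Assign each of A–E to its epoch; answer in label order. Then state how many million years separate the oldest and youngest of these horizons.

A — Furongian; B — Miocene; C — Lopingian; D — Terreneuvian; E — Pleistocene; span 528.22 million years

A: 487.6 Ma lies in 497–485.4 Ma, so Furongian.
B: 22.61 Ma lies in 23.03–5.333 Ma, so Miocene.
C: 255.5 Ma lies in 259.51–251.902 Ma, so Lopingian.
D: 530 Ma lies in 538.8–521 Ma, so Terreneuvian.
E: 1.78 Ma lies in 2.58–0.0117 Ma, so Pleistocene.
Oldest = 530 Ma, youngest = 1.78 Ma → span 528.22 Myr.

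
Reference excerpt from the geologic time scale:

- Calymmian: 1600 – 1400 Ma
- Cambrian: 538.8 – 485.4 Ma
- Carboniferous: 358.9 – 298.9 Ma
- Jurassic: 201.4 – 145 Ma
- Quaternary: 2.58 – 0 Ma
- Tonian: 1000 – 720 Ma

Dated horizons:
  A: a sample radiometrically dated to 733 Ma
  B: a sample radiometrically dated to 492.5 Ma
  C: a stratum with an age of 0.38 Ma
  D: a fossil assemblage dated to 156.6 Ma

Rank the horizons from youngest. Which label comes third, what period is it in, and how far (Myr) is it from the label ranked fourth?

Sorted youngest-first by Ma: C (0.38), D (156.6), B (492.5), A (733).
The third youngest is B at 492.5 Ma, which lies in 538.8–485.4 Ma: the Cambrian.
The fourth youngest is A at 733 Ma; separation = |492.5 − 733| = 240.5 Myr.

B, in the Cambrian; 240.5 million years to A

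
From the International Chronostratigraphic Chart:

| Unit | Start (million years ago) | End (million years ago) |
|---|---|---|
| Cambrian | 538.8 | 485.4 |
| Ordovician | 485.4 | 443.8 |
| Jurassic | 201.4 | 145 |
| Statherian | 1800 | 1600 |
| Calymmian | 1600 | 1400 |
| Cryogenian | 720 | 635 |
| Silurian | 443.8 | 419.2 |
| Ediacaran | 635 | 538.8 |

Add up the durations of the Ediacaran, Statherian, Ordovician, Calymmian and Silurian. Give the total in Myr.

Duration is start − end for each: (635 − 538.8) + (1800 − 1600) + (485.4 − 443.8) + (1600 − 1400) + (443.8 − 419.2).
That is 96.2 + 200 + 41.6 + 200 + 24.6, which totals 562.4 million years.

562.4 million years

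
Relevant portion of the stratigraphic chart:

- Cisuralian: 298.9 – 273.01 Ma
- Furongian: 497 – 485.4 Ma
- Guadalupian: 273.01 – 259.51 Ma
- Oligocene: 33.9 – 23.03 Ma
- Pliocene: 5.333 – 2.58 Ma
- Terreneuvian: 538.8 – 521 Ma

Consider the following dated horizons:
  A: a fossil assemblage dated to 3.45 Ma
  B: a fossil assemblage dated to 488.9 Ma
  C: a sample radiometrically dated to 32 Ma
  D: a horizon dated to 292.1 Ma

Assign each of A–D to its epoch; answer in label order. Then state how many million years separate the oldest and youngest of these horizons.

Match each age against the start–end ranges in the excerpt: A = 3.45 Ma → Pliocene (5.333–2.58); B = 488.9 Ma → Furongian (497–485.4); C = 32 Ma → Oligocene (33.9–23.03); D = 292.1 Ma → Cisuralian (298.9–273.01).
The largest age is 488.9 Ma and the smallest is 3.45 Ma; their difference is 485.45 Myr.

A — Pliocene; B — Furongian; C — Oligocene; D — Cisuralian; span 485.45 million years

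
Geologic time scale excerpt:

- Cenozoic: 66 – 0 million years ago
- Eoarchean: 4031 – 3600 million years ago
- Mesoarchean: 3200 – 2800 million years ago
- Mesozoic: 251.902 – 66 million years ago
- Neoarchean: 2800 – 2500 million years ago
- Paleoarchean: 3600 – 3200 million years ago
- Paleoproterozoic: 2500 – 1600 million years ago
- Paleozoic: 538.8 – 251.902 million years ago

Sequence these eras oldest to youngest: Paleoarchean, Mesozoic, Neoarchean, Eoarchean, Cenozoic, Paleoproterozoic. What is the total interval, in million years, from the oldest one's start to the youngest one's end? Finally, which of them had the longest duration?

Eoarchean → Paleoarchean → Neoarchean → Paleoproterozoic → Mesozoic → Cenozoic; total span 4031 Myr; longest is Paleoproterozoic

From the excerpt: Paleoarchean 3600–3200; Mesozoic 251.902–66; Neoarchean 2800–2500; Eoarchean 4031–3600; Cenozoic 66–0; Paleoproterozoic 2500–1600 (Ma).
Larger Ma is earlier, so the oldest is Eoarchean and the youngest is Cenozoic; oldest to youngest: Eoarchean, Paleoarchean, Neoarchean, Paleoproterozoic, Mesozoic, Cenozoic.
Oldest start 4031 minus youngest end 0 gives 4031 Myr overall.
Individual lengths (start − end): Eoarchean 431; Neoarchean 300; Mesozoic 185.902; Paleoproterozoic 900; Paleoarchean 400; Cenozoic 66. The largest is Paleoproterozoic at 900 Myr.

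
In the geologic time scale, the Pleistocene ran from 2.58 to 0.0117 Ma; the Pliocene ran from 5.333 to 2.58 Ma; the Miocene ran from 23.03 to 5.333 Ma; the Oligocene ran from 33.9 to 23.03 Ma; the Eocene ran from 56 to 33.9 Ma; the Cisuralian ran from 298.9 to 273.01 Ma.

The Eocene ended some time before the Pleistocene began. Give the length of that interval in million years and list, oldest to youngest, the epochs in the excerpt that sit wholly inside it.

31.32 million years; Oligocene, Miocene, Pliocene

End of Eocene = 33.9 Ma; start of Pleistocene = 2.58 Ma.
Gap = 33.9 − 2.58 = 31.32 Myr.
Epochs wholly inside 33.9–2.58 Ma: Oligocene (33.9–23.03), Miocene (23.03–5.333), Pliocene (5.333–2.58).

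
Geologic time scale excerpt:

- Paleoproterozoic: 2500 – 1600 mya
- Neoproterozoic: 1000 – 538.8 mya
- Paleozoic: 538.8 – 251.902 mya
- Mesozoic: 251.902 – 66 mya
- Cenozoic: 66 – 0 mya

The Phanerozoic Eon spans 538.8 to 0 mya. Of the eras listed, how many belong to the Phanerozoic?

3

Eras inside 538.8–0 Ma: Paleozoic, Mesozoic, Cenozoic — 3 in total.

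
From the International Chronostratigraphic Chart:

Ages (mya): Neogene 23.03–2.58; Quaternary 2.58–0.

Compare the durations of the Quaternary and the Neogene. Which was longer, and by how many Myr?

Neogene, by 17.87 million years

Quaternary: 2.58 − 0 = 2.58 Myr.
Neogene: 23.03 − 2.58 = 20.45 Myr.
Difference: 20.45 − 2.58 = 17.87 Myr, so the Neogene was longer.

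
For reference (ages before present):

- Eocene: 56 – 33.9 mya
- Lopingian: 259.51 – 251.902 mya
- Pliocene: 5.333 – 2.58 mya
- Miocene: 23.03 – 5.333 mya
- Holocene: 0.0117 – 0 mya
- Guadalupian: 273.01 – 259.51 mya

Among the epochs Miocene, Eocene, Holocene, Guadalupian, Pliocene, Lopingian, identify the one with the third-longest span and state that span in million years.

Guadalupian, 13.5 million years

Durations: Miocene 17.697; Eocene 22.1; Holocene 0.0117; Guadalupian 13.5; Pliocene 2.753; Lopingian 7.608 Myr.
Sorted longest-first: Eocene (22.1), Miocene (17.697), Guadalupian (13.5), Lopingian (7.608), Pliocene (2.753), Holocene (0.0117).
The third longest is Guadalupian at 13.5 Myr.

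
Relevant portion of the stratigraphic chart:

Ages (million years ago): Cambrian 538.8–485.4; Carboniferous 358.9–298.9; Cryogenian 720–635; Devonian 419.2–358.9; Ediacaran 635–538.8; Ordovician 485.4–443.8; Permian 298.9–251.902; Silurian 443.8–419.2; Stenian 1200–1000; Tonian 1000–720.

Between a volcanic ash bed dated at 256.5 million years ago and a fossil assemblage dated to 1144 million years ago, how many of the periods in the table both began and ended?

1144 Ma sits inside the Stenian (1200–1000) and 256.5 Ma inside the Permian (298.9–251.902); neither of those is wholly between the two dates.
The listed periods lying completely between them are Tonian, Cryogenian, Ediacaran, Cambrian, Ordovician, Silurian, Devonian, Carboniferous — 8 in all.

8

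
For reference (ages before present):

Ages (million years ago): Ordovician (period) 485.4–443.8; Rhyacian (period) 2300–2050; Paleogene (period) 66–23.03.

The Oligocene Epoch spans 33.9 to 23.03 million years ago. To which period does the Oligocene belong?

Paleogene

The Oligocene (33.9–23.03 Ma) lies entirely within 66–23.03 Ma, the Paleogene Period.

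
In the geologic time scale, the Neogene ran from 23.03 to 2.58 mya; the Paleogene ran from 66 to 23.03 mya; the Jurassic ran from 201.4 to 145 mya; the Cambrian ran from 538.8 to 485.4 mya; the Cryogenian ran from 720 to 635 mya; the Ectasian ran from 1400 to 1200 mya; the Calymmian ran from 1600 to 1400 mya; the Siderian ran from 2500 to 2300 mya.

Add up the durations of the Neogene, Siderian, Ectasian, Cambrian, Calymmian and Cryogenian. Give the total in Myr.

Each duration: Neogene = 20.45; Siderian = 200; Ectasian = 200; Cambrian = 53.4; Calymmian = 200; Cryogenian = 85.
Sum: 20.45 + 200 + 200 + 53.4 + 200 + 85 = 758.85 Myr.

758.85 million years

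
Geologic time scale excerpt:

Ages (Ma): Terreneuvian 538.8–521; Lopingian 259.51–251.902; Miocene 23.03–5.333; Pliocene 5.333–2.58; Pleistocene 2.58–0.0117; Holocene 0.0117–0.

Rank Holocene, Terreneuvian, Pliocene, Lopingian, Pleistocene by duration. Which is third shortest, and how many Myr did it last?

Start − end for each: Holocene 0.0117 − 0 = 0.0117; Terreneuvian 538.8 − 521 = 17.8; Pliocene 5.333 − 2.58 = 2.753; Lopingian 259.51 − 251.902 = 7.608; Pleistocene 2.58 − 0.0117 = 2.5683.
Ranking these from shortest: Holocene < Pleistocene < Pliocene < Lopingian < Terreneuvian.
Position 3 in that ranking is Pliocene, which lasted 2.753 Myr.

Pliocene, 2.753 million years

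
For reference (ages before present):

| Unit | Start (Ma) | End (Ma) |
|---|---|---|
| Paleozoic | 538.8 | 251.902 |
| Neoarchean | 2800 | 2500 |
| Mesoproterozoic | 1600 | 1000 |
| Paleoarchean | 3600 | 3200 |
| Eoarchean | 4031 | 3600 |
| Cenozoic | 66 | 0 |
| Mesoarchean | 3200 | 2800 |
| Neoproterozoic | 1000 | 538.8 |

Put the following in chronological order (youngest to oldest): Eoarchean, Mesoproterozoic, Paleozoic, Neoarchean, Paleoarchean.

Paleozoic, then Mesoproterozoic, then Neoarchean, then Paleoarchean, then Eoarchean

Read off each span (Ma): Eoarchean 4031–3600; Mesoproterozoic 1600–1000; Paleozoic 538.8–251.902; Neoarchean 2800–2500; Paleoarchean 3600–3200.
Larger Ma is older, so oldest→youngest is Eoarchean, Paleoarchean, Neoarchean, Mesoproterozoic, Paleozoic; reverse it for youngest→oldest.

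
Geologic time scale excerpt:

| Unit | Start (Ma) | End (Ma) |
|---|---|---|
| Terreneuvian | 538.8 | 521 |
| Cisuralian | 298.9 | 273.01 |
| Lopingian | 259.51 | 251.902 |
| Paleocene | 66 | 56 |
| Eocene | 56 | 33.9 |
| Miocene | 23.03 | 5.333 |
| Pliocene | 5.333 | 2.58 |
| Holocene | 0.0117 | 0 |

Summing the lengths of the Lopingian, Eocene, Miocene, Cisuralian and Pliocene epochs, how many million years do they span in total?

Each duration: Lopingian = 7.608; Eocene = 22.1; Miocene = 17.697; Cisuralian = 25.89; Pliocene = 2.753.
Sum: 7.608 + 22.1 + 17.697 + 25.89 + 2.753 = 76.048 Myr.

76.048 million years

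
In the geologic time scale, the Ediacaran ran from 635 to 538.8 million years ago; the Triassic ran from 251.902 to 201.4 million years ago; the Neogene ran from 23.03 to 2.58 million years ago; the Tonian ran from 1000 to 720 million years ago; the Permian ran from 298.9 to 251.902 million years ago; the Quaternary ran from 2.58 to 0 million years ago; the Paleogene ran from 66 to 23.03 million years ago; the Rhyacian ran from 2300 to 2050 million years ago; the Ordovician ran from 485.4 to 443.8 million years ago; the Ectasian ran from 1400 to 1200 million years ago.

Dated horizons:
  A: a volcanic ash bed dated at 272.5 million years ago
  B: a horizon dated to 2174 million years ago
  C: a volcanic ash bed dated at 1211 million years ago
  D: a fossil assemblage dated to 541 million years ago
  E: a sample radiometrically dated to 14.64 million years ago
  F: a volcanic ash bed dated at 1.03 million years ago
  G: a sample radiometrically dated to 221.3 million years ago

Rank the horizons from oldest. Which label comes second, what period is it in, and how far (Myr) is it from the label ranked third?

C, in the Ectasian; 670 million years to D

Larger Ma means older, so oldest first: B 2174 > C 1211 > D 541 > A 272.5 > G 221.3 > E 14.64 > F 1.03.
Counting 2 along gives C (1211 Ma); the excerpt puts that inside the Ectasian, 1400–1200 Ma.
Next in line is D (541 Ma), and 1211 − 541 = 670 Myr.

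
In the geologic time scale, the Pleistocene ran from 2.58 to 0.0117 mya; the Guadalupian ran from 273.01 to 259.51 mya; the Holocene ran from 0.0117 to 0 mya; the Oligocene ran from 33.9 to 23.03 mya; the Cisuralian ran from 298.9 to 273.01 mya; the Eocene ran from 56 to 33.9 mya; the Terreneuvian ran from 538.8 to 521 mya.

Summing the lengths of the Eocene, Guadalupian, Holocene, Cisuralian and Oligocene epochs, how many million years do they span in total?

72.3717 million years

Each duration: Eocene = 22.1; Guadalupian = 13.5; Holocene = 0.0117; Cisuralian = 25.89; Oligocene = 10.87.
Sum: 22.1 + 13.5 + 0.0117 + 25.89 + 10.87 = 72.3717 Myr.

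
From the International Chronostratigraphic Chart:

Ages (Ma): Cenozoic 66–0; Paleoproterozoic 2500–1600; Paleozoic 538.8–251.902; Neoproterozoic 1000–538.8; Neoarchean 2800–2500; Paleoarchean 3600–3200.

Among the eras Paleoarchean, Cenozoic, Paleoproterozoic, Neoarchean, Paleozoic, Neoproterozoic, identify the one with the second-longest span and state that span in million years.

Neoproterozoic, 461.2 million years

Durations: Paleoarchean 400; Cenozoic 66; Paleoproterozoic 900; Neoarchean 300; Paleozoic 286.898; Neoproterozoic 461.2 Myr.
Sorted longest-first: Paleoproterozoic (900), Neoproterozoic (461.2), Paleoarchean (400), Neoarchean (300), Paleozoic (286.898), Cenozoic (66).
The second longest is Neoproterozoic at 461.2 Myr.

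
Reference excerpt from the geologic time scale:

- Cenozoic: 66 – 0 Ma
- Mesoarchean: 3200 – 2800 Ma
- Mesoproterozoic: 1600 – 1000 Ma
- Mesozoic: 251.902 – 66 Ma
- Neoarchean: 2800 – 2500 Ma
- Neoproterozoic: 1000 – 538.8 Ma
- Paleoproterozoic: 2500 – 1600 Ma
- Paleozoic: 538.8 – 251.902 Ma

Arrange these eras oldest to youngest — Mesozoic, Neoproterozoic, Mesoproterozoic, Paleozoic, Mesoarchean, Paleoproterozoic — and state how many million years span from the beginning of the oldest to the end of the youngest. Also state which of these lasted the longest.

Mesoarchean, Paleoproterozoic, Mesoproterozoic, Neoproterozoic, Paleozoic, Mesozoic; total span 3134 Myr; longest is Paleoproterozoic

Start ages (Ma): Mesoarchean 3200, Paleoproterozoic 2500, Mesoproterozoic 1600, Neoproterozoic 1000, Paleozoic 538.8, Mesozoic 251.902.
Ordered oldest to youngest: Mesoarchean, Paleoproterozoic, Mesoproterozoic, Neoproterozoic, Paleozoic, Mesozoic.
Span = 3200 − 66 = 3134 Myr.
Durations: Neoproterozoic 461.2, Mesoproterozoic 600, Mesozoic 185.902, Paleoproterozoic 900, Paleozoic 286.898, Mesoarchean 400 → longest is Paleoproterozoic (900 Myr).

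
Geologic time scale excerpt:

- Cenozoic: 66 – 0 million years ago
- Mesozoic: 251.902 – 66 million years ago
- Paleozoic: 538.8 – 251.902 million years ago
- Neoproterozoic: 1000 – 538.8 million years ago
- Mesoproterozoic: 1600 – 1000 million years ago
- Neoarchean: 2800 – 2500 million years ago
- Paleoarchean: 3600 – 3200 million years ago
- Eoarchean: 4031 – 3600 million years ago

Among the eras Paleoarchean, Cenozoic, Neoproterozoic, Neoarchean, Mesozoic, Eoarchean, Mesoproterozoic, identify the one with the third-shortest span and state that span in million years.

Neoarchean, 300 million years

Durations: Paleoarchean 400; Cenozoic 66; Neoproterozoic 461.2; Neoarchean 300; Mesozoic 185.902; Eoarchean 431; Mesoproterozoic 600 Myr.
Sorted shortest-first: Cenozoic (66), Mesozoic (185.902), Neoarchean (300), Paleoarchean (400), Eoarchean (431), Neoproterozoic (461.2), Mesoproterozoic (600).
The third shortest is Neoarchean at 300 Myr.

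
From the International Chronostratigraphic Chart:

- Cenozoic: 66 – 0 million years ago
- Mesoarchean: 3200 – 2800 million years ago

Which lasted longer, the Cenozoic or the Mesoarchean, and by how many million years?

Cenozoic: 66 − 0 = 66 Myr.
Mesoarchean: 3200 − 2800 = 400 Myr.
Difference: 400 − 66 = 334 Myr, so the Mesoarchean was longer.

Mesoarchean, by 334 million years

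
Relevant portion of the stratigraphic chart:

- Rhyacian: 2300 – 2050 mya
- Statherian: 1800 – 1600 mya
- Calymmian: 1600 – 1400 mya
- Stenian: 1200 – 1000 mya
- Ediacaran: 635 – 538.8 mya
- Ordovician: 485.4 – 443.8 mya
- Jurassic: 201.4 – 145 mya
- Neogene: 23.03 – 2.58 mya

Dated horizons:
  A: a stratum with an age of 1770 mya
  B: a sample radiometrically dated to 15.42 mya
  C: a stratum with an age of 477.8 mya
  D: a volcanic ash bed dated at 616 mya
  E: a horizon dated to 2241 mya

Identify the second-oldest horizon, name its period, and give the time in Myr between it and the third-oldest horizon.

Larger Ma means older, so oldest first: E 2241 > A 1770 > D 616 > C 477.8 > B 15.42.
Counting 2 along gives A (1770 Ma); the excerpt puts that inside the Statherian, 1800–1600 Ma.
Next in line is D (616 Ma), and 1770 − 616 = 1154 Myr.

A, in the Statherian; 1154 million years to D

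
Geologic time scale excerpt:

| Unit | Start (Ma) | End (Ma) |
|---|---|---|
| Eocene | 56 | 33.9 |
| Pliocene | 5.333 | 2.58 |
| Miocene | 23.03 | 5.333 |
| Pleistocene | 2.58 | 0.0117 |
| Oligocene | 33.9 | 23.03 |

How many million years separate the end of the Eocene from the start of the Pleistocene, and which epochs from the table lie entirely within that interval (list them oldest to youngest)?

The Eocene closes at 33.9 Ma and the Pleistocene opens at 2.58 Ma, so the interval is 33.9 − 2.58 = 31.32 Myr.
An epoch fits inside if it starts at or after 33.9 Ma and ends at or before 2.58 Ma; oldest first that gives Oligocene, Miocene, Pliocene.

31.32 million years; Oligocene, Miocene, Pliocene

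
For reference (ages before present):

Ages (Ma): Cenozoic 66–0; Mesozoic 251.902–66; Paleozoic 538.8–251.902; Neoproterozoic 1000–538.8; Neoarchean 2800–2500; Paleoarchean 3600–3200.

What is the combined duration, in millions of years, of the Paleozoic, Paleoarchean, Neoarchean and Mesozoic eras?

1172.8 million years

Duration is start − end for each: (538.8 − 251.902) + (3600 − 3200) + (2800 − 2500) + (251.902 − 66).
That is 286.898 + 400 + 300 + 185.902, which totals 1172.8 million years.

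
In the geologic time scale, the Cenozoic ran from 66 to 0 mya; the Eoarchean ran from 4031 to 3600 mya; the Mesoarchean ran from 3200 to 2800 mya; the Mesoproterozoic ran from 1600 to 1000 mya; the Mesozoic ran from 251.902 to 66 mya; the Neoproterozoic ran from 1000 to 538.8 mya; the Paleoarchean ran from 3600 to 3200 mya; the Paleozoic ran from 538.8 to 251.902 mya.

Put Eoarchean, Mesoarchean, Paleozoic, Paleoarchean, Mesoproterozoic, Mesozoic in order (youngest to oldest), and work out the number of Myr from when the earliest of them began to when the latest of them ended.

Start ages (Ma): Eoarchean 4031, Paleoarchean 3600, Mesoarchean 3200, Mesoproterozoic 1600, Paleozoic 538.8, Mesozoic 251.902.
Ordered youngest to oldest: Mesozoic, Paleozoic, Mesoproterozoic, Mesoarchean, Paleoarchean, Eoarchean.
Span = 4031 − 66 = 3965 Myr.

Mesozoic, Paleozoic, Mesoproterozoic, Mesoarchean, Paleoarchean, Eoarchean; total span 3965 Myr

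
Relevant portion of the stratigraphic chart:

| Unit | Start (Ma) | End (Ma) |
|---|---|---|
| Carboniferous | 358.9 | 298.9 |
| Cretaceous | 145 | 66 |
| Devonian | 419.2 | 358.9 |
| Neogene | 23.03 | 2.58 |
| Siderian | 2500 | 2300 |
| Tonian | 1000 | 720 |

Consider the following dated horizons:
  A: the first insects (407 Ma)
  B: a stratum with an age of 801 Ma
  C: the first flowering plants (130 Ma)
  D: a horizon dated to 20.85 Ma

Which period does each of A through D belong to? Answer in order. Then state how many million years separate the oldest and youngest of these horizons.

A — Devonian; B — Tonian; C — Cretaceous; D — Neogene; span 780.15 million years

Match each age against the start–end ranges in the excerpt: A = 407 Ma → Devonian (419.2–358.9); B = 801 Ma → Tonian (1000–720); C = 130 Ma → Cretaceous (145–66); D = 20.85 Ma → Neogene (23.03–2.58).
The largest age is 801 Ma and the smallest is 20.85 Ma; their difference is 780.15 Myr.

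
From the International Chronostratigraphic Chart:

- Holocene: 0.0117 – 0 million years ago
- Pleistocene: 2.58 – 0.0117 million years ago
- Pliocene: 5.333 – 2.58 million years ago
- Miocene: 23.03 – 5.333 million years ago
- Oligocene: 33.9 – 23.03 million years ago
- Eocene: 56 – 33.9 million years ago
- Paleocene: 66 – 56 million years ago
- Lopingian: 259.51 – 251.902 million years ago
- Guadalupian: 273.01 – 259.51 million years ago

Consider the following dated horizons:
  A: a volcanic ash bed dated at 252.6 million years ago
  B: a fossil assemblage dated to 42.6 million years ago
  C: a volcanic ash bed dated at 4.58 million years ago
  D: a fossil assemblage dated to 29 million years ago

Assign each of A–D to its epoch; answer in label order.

A — Lopingian; B — Eocene; C — Pliocene; D — Oligocene

A: 252.6 Ma lies in 259.51–251.902 Ma, so Lopingian.
B: 42.6 Ma lies in 56–33.9 Ma, so Eocene.
C: 4.58 Ma lies in 5.333–2.58 Ma, so Pliocene.
D: 29 Ma lies in 33.9–23.03 Ma, so Oligocene.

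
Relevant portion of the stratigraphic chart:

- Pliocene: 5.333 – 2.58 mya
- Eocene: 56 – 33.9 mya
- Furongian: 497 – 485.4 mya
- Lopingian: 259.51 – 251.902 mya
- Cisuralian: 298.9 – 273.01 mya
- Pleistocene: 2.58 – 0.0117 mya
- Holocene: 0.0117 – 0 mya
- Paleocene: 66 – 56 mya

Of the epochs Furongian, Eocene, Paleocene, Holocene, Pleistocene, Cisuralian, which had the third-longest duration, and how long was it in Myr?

Furongian, 11.6 million years

Durations: Furongian 11.6; Eocene 22.1; Paleocene 10; Holocene 0.0117; Pleistocene 2.5683; Cisuralian 25.89 Myr.
Sorted longest-first: Cisuralian (25.89), Eocene (22.1), Furongian (11.6), Paleocene (10), Pleistocene (2.5683), Holocene (0.0117).
The third longest is Furongian at 11.6 Myr.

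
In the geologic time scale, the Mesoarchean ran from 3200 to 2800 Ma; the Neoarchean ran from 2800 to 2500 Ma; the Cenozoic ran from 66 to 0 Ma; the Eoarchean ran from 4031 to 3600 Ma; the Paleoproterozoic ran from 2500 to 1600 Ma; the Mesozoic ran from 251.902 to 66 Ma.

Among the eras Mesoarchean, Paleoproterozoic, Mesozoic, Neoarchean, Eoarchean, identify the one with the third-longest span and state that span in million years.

Mesoarchean, 400 million years

Start − end for each: Mesoarchean 3200 − 2800 = 400; Paleoproterozoic 2500 − 1600 = 900; Mesozoic 251.902 − 66 = 185.902; Neoarchean 2800 − 2500 = 300; Eoarchean 4031 − 3600 = 431.
Ranking these from longest: Paleoproterozoic > Eoarchean > Mesoarchean > Neoarchean > Mesozoic.
Position 3 in that ranking is Mesoarchean, which lasted 400 Myr.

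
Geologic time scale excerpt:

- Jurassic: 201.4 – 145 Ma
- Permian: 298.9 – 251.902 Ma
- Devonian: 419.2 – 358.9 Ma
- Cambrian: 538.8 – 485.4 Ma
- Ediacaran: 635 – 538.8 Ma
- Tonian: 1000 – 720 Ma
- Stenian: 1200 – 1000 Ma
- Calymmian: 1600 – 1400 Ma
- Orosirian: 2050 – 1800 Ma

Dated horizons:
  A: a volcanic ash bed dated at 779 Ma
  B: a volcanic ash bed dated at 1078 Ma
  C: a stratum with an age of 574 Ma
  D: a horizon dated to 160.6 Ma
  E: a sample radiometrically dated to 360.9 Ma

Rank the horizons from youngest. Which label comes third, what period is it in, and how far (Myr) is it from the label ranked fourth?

C, in the Ediacaran; 205 million years to A

Sorted youngest-first by Ma: D (160.6), E (360.9), C (574), A (779), B (1078).
The third youngest is C at 574 Ma, which lies in 635–538.8 Ma: the Ediacaran.
The fourth youngest is A at 779 Ma; separation = |574 − 779| = 205 Myr.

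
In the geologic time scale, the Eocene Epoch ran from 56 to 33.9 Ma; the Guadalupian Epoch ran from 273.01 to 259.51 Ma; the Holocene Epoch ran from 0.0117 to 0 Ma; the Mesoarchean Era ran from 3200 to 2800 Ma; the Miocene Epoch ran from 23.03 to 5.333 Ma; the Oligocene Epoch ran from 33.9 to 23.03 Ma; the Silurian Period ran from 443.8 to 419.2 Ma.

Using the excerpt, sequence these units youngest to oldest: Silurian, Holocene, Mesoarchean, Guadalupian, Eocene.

Holocene → Eocene → Guadalupian → Silurian → Mesoarchean

The oldest of these is Mesoarchean (starts 3200 Ma) and the youngest is Holocene (ends 0 Ma).
In between, by decreasing start age: Silurian (443.8), Guadalupian (273.01), Eocene (56).
Listing youngest first means reversing that sequence.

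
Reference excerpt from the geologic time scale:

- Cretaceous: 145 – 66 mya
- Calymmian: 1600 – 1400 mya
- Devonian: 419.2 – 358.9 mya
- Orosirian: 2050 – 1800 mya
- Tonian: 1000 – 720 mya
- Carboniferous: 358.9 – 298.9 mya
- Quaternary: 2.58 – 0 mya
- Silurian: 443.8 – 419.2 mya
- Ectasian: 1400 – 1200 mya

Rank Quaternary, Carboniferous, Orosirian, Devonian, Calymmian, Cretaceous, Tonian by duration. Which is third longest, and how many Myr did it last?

Calymmian, 200 million years

Start − end for each: Quaternary 2.58 − 0 = 2.58; Carboniferous 358.9 − 298.9 = 60; Orosirian 2050 − 1800 = 250; Devonian 419.2 − 358.9 = 60.3; Calymmian 1600 − 1400 = 200; Cretaceous 145 − 66 = 79; Tonian 1000 − 720 = 280.
Ranking these from longest: Tonian > Orosirian > Calymmian > Cretaceous > Devonian > Carboniferous > Quaternary.
Position 3 in that ranking is Calymmian, which lasted 200 Myr.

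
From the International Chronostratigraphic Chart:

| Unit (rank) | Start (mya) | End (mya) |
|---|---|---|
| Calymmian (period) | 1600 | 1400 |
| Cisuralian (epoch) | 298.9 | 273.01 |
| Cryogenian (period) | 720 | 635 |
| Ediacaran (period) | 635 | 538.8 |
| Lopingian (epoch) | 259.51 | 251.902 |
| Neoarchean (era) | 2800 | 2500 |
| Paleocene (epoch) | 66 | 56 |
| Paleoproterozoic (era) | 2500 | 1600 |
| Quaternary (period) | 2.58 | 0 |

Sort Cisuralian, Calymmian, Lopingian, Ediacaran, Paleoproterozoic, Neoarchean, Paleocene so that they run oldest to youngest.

Read off each span (Ma): Cisuralian 298.9–273.01; Calymmian 1600–1400; Lopingian 259.51–251.902; Ediacaran 635–538.8; Paleoproterozoic 2500–1600; Neoarchean 2800–2500; Paleocene 66–56.
Larger Ma is older, so oldest→youngest is Neoarchean, Paleoproterozoic, Calymmian, Ediacaran, Cisuralian, Lopingian, Paleocene.

Neoarchean, Paleoproterozoic, Calymmian, Ediacaran, Cisuralian, Lopingian, Paleocene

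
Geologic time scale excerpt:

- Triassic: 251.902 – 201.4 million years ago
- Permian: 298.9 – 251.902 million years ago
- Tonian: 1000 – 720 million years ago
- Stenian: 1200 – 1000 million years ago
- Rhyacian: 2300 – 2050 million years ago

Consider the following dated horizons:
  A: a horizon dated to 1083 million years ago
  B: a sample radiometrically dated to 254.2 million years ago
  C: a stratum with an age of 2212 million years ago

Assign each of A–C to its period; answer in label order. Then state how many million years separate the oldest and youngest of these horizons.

Match each age against the start–end ranges in the excerpt: A = 1083 Ma → Stenian (1200–1000); B = 254.2 Ma → Permian (298.9–251.902); C = 2212 Ma → Rhyacian (2300–2050).
The largest age is 2212 Ma and the smallest is 254.2 Ma; their difference is 1957.8 Myr.

A — Stenian; B — Permian; C — Rhyacian; span 1957.8 million years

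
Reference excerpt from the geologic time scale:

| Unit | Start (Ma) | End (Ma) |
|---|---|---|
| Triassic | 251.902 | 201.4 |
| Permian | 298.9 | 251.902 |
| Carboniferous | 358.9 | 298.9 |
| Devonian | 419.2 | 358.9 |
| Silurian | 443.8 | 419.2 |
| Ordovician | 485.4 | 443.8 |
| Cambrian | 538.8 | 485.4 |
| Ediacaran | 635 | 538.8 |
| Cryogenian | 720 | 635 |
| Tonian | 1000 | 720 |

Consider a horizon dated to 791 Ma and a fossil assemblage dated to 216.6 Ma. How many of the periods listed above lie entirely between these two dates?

791 Ma sits inside the Tonian (1000–720) and 216.6 Ma inside the Triassic (251.902–201.4); neither of those is wholly between the two dates.
The listed periods lying completely between them are Cryogenian, Ediacaran, Cambrian, Ordovician, Silurian, Devonian, Carboniferous, Permian — 8 in all.

8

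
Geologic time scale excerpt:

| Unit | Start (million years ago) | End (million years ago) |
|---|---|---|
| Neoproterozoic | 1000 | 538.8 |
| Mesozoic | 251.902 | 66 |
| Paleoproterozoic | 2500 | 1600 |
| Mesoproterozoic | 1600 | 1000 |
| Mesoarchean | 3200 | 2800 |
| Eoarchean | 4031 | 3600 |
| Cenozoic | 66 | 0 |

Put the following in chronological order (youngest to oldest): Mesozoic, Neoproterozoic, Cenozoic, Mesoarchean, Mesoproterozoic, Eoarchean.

Cenozoic → Mesozoic → Neoproterozoic → Mesoproterozoic → Mesoarchean → Eoarchean

Read off each span (Ma): Mesozoic 251.902–66; Neoproterozoic 1000–538.8; Cenozoic 66–0; Mesoarchean 3200–2800; Mesoproterozoic 1600–1000; Eoarchean 4031–3600.
Larger Ma is older, so oldest→youngest is Eoarchean, Mesoarchean, Mesoproterozoic, Neoproterozoic, Mesozoic, Cenozoic; reverse it for youngest→oldest.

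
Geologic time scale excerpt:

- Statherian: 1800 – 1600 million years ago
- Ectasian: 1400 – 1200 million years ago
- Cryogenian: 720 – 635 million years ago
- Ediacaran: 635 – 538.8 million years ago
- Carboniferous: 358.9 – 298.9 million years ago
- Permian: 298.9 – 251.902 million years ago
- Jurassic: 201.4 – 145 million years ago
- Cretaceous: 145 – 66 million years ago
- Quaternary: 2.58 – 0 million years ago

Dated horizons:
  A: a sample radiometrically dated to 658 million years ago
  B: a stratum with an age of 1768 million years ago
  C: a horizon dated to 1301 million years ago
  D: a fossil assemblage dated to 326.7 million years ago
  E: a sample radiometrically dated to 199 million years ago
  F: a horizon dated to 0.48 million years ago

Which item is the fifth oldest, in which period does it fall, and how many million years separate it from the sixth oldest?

Sorted oldest-first by Ma: B (1768), C (1301), A (658), D (326.7), E (199), F (0.48).
The fifth oldest is E at 199 Ma, which lies in 201.4–145 Ma: the Jurassic.
The sixth oldest is F at 0.48 Ma; separation = |199 − 0.48| = 198.52 Myr.

E, in the Jurassic; 198.52 million years to F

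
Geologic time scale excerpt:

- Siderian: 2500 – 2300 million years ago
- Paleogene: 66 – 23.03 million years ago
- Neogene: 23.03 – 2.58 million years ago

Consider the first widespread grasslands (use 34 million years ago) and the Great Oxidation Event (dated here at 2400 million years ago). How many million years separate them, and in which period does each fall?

Elapsed time: 2400 − 34 = 2366 Myr.
34 Ma lies within 66–23.03 Ma: Paleogene.
2400 Ma lies within 2500–2300 Ma: Siderian.

2366 million years apart; the first in the Paleogene, the second in the Siderian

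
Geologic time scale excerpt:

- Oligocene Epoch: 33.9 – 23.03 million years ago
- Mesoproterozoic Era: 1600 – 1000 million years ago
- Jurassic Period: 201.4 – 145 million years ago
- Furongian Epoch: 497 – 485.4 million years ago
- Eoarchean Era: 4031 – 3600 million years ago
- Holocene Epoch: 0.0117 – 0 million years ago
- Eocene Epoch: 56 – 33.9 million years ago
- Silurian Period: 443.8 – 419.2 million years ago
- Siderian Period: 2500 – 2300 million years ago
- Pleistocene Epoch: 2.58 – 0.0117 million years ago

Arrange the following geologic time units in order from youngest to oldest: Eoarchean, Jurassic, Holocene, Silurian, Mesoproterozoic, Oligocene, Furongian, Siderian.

Holocene, Oligocene, Jurassic, Silurian, Furongian, Mesoproterozoic, Siderian, Eoarchean

The oldest of these is Eoarchean (starts 4031 Ma) and the youngest is Holocene (ends 0 Ma).
In between, by decreasing start age: Siderian (2500), Mesoproterozoic (1600), Furongian (497), Silurian (443.8), Jurassic (201.4), Oligocene (33.9).
Listing youngest first means reversing that sequence.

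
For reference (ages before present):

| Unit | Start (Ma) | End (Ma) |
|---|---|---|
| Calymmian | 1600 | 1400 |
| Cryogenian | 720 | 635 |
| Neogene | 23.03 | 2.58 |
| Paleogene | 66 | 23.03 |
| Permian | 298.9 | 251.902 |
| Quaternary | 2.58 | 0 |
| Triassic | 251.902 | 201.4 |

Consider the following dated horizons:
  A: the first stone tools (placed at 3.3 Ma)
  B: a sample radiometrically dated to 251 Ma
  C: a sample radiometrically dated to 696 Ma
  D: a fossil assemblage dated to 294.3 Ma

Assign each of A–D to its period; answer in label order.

Match each age against the start–end ranges in the excerpt: A = 3.3 Ma → Neogene (23.03–2.58); B = 251 Ma → Triassic (251.902–201.4); C = 696 Ma → Cryogenian (720–635); D = 294.3 Ma → Permian (298.9–251.902).

A — Neogene; B — Triassic; C — Cryogenian; D — Permian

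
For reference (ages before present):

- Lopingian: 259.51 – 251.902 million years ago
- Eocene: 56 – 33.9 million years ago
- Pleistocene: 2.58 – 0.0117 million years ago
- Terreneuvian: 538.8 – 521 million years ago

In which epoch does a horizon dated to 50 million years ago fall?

50 Ma lies between 56 and 33.9 Ma, so it falls in the Eocene.

Eocene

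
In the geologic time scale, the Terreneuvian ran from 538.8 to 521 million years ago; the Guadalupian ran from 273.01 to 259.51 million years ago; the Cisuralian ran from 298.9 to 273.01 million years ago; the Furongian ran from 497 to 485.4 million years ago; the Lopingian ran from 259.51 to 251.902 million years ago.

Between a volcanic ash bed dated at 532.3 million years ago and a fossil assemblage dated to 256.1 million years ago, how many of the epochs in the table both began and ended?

3

532.3 Ma sits inside the Terreneuvian (538.8–521) and 256.1 Ma inside the Lopingian (259.51–251.902); neither of those is wholly between the two dates.
The listed epochs lying completely between them are Furongian, Cisuralian, Guadalupian — 3 in all.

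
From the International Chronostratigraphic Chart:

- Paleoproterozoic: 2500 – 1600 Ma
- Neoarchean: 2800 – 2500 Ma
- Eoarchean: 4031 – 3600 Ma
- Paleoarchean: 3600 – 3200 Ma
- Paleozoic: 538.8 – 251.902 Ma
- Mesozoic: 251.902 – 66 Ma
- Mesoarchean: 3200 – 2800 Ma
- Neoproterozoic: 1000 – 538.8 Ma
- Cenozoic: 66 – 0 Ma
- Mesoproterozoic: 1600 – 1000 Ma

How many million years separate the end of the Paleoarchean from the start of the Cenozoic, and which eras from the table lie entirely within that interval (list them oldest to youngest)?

3134 million years; Mesoarchean, Neoarchean, Paleoproterozoic, Mesoproterozoic, Neoproterozoic, Paleozoic, Mesozoic

The Paleoarchean closes at 3200 Ma and the Cenozoic opens at 66 Ma, so the interval is 3200 − 66 = 3134 Myr.
An era fits inside if it starts at or after 3200 Ma and ends at or before 66 Ma; oldest first that gives Mesoarchean, Neoarchean, Paleoproterozoic, Mesoproterozoic, Neoproterozoic, Paleozoic, Mesozoic.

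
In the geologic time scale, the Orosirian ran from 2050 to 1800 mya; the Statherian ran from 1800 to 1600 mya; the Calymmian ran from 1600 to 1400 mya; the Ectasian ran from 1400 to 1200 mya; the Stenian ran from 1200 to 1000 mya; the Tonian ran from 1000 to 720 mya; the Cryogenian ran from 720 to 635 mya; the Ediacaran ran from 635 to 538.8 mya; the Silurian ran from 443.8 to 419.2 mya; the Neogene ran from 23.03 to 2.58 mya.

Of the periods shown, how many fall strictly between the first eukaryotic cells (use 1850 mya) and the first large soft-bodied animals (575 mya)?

6

1850 Ma sits inside the Orosirian (2050–1800) and 575 Ma inside the Ediacaran (635–538.8); neither of those is wholly between the two dates.
The listed periods lying completely between them are Statherian, Calymmian, Ectasian, Stenian, Tonian, Cryogenian — 6 in all.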